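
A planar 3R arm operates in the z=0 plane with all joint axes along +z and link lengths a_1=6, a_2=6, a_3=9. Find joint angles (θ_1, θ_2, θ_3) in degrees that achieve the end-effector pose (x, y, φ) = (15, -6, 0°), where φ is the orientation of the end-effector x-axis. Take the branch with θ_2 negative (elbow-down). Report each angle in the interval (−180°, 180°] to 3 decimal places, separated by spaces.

wrist centre = target − a_3·(cos φ, sin φ) = (6.0000, -6.0000)
cos θ_2 = (72.0000−6²−6²)/(2·6·6) = 0.0000; θ_2 = -90.0000° (elbow-down)
β = atan2(-6.0000,6.0000) = -45.0000°; ψ = atan2(-6.0000,6.0000) = -45.0000°
θ_1 = β − ψ = 0.0000°
θ_3 = φ − θ_1 − θ_2 = 90.0000° (wrapped to (-180°,180°])

0.000 -90.000 90.000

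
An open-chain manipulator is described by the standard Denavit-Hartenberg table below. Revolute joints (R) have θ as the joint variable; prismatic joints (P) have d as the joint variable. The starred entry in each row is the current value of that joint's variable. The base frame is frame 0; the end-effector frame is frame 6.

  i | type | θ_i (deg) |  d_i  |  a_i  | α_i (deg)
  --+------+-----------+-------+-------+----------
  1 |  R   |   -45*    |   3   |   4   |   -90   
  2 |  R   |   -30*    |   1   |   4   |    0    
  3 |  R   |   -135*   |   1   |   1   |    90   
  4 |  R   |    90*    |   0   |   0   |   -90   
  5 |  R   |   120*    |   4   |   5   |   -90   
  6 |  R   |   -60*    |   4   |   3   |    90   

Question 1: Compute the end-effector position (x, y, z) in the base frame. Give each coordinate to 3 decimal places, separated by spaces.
after link 1: o_1 = (2.8284, -2.8284, 3.0000)
after link 2: o_2 = (5.9850, -4.5708, 5.0000)
after link 3: o_3 = (6.0091, -3.1807, 5.2588)
after link 4: o_4 = (6.0091, -3.1807, 5.2588)
after link 5: o_5 = (7.7659, -8.4730, 8.4061)
after link 6: o_6 = (6.4323, -13.0990, 7.0566)

6.432 -13.099 7.057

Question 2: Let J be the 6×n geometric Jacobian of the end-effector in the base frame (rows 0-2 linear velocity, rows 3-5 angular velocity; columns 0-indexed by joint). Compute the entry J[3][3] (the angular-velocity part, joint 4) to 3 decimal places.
axis z_3 = (-0.1830,0.1830,-0.9659); lever o_n−o_3 = (0.4232,-9.9183,1.7978)
cross product → J_v[:, 3] = (-9.2514,-0.0797,1.7377)
J_ω[:, 3] = z_3
entry J[3][3] = -0.1830

-0.183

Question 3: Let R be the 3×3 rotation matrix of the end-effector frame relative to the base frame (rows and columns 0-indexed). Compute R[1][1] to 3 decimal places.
End-effector y-axis (col 1 of R) = (-0.7039,-0.5209,-0.4830)
R[1][1] = -0.5209

-0.521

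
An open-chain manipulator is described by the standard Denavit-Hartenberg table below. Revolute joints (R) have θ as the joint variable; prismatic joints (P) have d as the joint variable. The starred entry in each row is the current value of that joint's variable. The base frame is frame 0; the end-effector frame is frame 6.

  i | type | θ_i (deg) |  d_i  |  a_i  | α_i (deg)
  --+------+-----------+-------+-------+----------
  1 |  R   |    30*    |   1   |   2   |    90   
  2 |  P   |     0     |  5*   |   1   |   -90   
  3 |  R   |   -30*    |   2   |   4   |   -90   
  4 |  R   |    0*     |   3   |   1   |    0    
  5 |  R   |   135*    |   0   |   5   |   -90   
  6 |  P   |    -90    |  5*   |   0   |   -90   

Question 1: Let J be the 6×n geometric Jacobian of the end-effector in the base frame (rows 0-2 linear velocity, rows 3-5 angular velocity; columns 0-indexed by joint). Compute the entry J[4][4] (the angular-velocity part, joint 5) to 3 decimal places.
1.000

axis z_4 = (0.0000,1.0000,0.0000); lever o_n−o_4 = (-7.0711,0.0000,-0.0000)
cross product → J_v[:, 4] = (-0.0000,-0.0000,7.0711)
J_ω[:, 4] = z_4
entry J[4][4] = 1.0000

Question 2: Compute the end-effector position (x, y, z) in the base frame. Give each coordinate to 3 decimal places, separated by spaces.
after link 1: o_1 = (1.7321, 1.0000, 1.0000)
after link 2: o_2 = (5.0981, -2.8301, 1.0000)
after link 3: o_3 = (9.0981, -2.8301, 3.0000)
after link 4: o_4 = (10.0981, 0.1699, 3.0000)
after link 5: o_5 = (6.5625, 0.1699, -0.5355)
after link 6: o_6 = (3.0270, 0.1699, 3.0000)

3.027 0.170 3.000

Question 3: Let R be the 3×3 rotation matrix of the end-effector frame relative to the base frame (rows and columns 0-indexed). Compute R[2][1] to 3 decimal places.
End-effector y-axis (col 1 of R) = (0.7071,-0.0000,-0.7071)
R[2][1] = -0.7071

-0.707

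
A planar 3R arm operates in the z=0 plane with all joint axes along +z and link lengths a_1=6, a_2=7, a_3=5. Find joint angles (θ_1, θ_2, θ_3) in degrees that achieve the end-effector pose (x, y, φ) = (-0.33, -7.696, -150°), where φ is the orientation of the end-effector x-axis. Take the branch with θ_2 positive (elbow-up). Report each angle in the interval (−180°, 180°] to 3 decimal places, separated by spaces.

wrist centre = target − a_3·(cos φ, sin φ) = (4.0001, -5.1960)
cos θ_2 = (42.9994−6²−7²)/(2·6·7) = -0.5000; θ_2 = 120.0004° (elbow-up)
β = atan2(-5.1960,4.0001) = -52.4092°; ψ = atan2(6.0622,2.5000) = 67.5894°
θ_1 = β − ψ = -119.9986°
θ_3 = φ − θ_1 − θ_2 = -150.0018° (wrapped to (-180°,180°])

-119.999 120.000 -150.002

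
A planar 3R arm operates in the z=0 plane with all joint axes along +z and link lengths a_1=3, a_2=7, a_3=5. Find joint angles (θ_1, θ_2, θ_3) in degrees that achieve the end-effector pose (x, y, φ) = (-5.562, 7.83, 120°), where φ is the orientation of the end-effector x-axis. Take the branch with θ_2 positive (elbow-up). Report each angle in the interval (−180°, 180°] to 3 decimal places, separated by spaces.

-0.008 150.005 -29.997

wrist centre = target − a_3·(cos φ, sin φ) = (-3.0620, 3.4999)
cos θ_2 = (21.6250−3²−7²)/(2·3·7) = -0.8661; θ_2 = 150.0054° (elbow-up)
β = atan2(3.4999,-3.0620) = 131.1823°; ψ = atan2(3.4994,-3.0625) = 131.1906°
θ_1 = β − ψ = -0.0083°
θ_3 = φ − θ_1 − θ_2 = -29.9971° (wrapped to (-180°,180°])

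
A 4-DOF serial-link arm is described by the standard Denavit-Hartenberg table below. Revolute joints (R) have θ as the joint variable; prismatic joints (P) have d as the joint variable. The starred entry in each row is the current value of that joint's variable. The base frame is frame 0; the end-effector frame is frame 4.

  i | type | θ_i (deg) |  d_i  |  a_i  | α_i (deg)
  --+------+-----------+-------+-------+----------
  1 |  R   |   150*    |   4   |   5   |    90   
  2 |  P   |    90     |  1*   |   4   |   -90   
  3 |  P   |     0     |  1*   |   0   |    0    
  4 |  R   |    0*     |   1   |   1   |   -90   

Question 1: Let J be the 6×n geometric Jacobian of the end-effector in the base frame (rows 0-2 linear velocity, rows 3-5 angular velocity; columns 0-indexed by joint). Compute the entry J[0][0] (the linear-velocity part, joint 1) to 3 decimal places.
-2.366

axis z_0 = ẑ; lever o_n−o_0 = (-2.0981,2.3660,9.0000)
cross product → J_v[:, 0] = (-2.3660,-2.0981,0.0000)
J_ω[:, 0] = z_0
entry J[0][0] = -2.3660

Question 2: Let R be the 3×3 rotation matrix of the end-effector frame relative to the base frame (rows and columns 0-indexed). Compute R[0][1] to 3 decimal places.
End-effector y-axis (col 1 of R) = (-0.8660,0.5000,-0.0000)
R[0][1] = -0.8660

-0.866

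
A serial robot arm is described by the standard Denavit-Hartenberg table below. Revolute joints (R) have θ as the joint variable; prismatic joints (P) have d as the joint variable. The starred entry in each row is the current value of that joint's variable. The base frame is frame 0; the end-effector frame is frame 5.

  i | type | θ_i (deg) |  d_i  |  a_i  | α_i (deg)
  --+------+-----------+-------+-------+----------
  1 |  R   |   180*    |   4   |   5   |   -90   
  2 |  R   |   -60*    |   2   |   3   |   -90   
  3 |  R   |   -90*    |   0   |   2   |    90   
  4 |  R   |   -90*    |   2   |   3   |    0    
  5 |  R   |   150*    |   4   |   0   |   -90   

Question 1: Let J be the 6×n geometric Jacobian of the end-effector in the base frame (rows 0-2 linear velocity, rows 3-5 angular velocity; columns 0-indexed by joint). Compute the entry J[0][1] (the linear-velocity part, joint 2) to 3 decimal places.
1.098

axis z_1 = (-0.0000,-1.0000,0.0000); lever o_n−o_1 = (4.0981,-4.0000,-1.0981)
cross product → J_v[:, 1] = (1.0981,0.0000,4.0981)
J_ω[:, 1] = z_1
entry J[0][1] = 1.0981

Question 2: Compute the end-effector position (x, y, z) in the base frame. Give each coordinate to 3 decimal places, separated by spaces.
after link 1: o_1 = (-5.0000, 0.0000, 4.0000)
after link 2: o_2 = (-6.5000, -2.0000, 6.5981)
after link 3: o_3 = (-6.5000, -4.0000, 6.5981)
after link 4: o_4 = (-2.9019, -4.0000, 6.3660)
after link 5: o_5 = (-0.9019, -4.0000, 2.9019)

-0.902 -4.000 2.902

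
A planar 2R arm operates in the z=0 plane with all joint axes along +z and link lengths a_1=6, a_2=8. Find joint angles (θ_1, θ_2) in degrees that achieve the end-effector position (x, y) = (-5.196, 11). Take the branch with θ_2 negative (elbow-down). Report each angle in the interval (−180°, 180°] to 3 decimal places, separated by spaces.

cos θ_2 = (147.9984−6²−8²)/(2·6·8) = 0.5000; θ_2 = -60.0011° (elbow-down)
β = atan2(11.0000,-5.1960) = 115.2843°; ψ = atan2(-6.9283,9.9999) = -34.7157°
θ_1 = β − ψ = 150.0000°

150.000 -60.001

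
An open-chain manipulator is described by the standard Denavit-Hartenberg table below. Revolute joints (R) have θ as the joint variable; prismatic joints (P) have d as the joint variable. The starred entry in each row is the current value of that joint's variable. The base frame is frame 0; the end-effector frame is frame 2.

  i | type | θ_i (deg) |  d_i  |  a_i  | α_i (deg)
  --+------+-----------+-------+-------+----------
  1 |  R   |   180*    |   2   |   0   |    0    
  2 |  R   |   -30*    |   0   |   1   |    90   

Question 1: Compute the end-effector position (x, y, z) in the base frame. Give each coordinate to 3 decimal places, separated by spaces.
-0.866 0.500 2.000

after link 1: o_1 = (0.0000, 0.0000, 2.0000)
after link 2: o_2 = (-0.8660, 0.5000, 2.0000)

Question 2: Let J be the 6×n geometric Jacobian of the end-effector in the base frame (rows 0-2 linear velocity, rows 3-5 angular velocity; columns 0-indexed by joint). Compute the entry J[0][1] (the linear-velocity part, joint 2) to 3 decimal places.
axis z_1 = (0.0000,0.0000,1.0000); lever o_n−o_1 = (-0.8660,0.5000,0.0000)
cross product → J_v[:, 1] = (-0.5000,-0.8660,0.0000)
J_ω[:, 1] = z_1
entry J[0][1] = -0.5000

-0.500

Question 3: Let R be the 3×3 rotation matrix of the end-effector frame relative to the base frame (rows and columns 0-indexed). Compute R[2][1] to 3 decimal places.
1.000

End-effector y-axis (col 1 of R) = (-0.0000,-0.0000,1.0000)
R[2][1] = 1.0000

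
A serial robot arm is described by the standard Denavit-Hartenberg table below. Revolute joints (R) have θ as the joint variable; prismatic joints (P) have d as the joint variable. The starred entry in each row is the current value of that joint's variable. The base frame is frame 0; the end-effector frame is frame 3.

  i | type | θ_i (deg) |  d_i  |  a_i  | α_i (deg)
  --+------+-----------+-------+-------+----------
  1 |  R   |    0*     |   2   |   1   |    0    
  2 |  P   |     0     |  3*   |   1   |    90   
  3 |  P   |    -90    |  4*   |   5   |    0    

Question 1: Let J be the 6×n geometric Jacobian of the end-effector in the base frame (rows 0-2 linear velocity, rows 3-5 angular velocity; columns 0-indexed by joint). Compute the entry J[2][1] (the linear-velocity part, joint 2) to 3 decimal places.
1.000

prismatic axis z_1 = (0.0000,0.0000,1.0000)
J_v[:, 1] = z_1; J_ω[:, 1] = (0,0,0)
entry J[2][1] = 1.0000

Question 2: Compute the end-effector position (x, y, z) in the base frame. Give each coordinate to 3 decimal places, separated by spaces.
2.000 -4.000 0.000

after link 1: o_1 = (1.0000, 0.0000, 2.0000)
after link 2: o_2 = (2.0000, 0.0000, 5.0000)
after link 3: o_3 = (2.0000, -4.0000, 0.0000)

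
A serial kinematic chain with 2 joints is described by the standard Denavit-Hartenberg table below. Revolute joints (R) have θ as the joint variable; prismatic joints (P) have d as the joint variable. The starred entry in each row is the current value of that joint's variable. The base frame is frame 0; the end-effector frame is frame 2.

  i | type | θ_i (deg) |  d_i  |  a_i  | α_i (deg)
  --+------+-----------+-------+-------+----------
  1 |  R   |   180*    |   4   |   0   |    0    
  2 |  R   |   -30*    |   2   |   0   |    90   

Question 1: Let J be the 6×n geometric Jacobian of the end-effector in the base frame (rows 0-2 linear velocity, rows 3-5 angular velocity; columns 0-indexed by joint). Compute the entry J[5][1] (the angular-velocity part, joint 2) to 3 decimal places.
axis z_1 = (0.0000,0.0000,1.0000); lever o_n−o_1 = (0.0000,0.0000,2.0000)
cross product → J_v[:, 1] = (0.0000,0.0000,0.0000)
J_ω[:, 1] = z_1
entry J[5][1] = 1.0000

1.000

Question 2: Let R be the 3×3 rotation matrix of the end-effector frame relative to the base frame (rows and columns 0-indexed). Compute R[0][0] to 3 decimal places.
End-effector x-axis (col 0 of R) = (-0.8660,0.5000,0.0000)
R[0][0] = -0.8660

-0.866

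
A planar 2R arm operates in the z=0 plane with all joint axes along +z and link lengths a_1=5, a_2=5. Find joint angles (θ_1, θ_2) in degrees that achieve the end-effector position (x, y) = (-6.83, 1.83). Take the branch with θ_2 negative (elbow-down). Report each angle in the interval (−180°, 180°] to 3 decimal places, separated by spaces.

cos θ_2 = (49.9978−5²−5²)/(2·5·5) = -0.0000; θ_2 = -90.0025° (elbow-down)
β = atan2(1.8300,-6.8300) = 165.0007°; ψ = atan2(-5.0000,4.9998) = -45.0013°
θ_1 = β − ψ = 210.0020°

-149.998 -90.003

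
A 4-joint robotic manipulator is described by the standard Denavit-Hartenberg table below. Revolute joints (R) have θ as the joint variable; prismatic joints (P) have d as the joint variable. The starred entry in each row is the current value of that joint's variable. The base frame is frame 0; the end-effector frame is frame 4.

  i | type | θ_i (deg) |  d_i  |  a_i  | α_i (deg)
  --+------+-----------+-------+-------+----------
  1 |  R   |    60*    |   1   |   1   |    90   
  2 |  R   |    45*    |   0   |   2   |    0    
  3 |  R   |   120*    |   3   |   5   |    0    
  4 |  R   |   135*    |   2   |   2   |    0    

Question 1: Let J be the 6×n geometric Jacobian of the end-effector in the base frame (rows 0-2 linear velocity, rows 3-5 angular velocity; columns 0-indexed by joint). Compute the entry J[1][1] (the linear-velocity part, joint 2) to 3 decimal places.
-0.845

axis z_1 = (0.8660,-0.5000,0.0000); lever o_n−o_1 = (3.1224,-4.5918,0.9763)
cross product → J_v[:, 1] = (-0.4881,-0.8455,-2.4154)
J_ω[:, 1] = z_1
entry J[1][1] = -0.8455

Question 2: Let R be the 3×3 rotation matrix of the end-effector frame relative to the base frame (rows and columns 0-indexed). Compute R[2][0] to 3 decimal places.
End-effector x-axis (col 0 of R) = (0.2500,0.4330,-0.8660)
R[2][0] = -0.8660

-0.866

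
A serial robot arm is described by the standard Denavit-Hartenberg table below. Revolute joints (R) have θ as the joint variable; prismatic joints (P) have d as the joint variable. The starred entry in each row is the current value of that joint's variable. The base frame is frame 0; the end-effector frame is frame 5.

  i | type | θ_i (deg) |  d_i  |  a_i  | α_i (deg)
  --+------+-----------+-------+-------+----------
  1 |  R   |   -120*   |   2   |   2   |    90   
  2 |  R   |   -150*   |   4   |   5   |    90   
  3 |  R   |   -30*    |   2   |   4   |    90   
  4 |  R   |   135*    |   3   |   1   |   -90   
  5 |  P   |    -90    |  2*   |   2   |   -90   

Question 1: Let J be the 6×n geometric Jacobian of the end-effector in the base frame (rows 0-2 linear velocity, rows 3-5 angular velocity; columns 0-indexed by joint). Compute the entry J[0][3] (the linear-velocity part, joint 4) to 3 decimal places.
0.041

axis z_3 = (0.5335,-0.8080,0.2500); lever o_n−o_3 = (0.7766,-5.1938,1.5562)
cross product → J_v[:, 3] = (0.0410,-0.6361,-2.1433)
J_ω[:, 3] = z_3
entry J[0][3] = 0.0410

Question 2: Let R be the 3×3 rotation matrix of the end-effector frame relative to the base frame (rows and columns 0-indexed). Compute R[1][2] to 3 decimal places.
End-effector z-axis (col 2 of R) = (-0.3946,0.0237,0.9186)
R[1][2] = 0.0237

0.024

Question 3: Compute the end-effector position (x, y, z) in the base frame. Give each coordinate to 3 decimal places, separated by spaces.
after link 1: o_1 = (-1.0000, -1.7321, 2.0000)
after link 2: o_2 = (-2.2990, 4.0179, -0.5000)
after link 3: o_3 = (1.4330, 6.4821, -0.5000)
after link 4: o_4 = (2.6389, 4.0817, 1.1686)
after link 5: o_5 = (2.2097, 1.2883, 1.0562)

2.210 1.288 1.056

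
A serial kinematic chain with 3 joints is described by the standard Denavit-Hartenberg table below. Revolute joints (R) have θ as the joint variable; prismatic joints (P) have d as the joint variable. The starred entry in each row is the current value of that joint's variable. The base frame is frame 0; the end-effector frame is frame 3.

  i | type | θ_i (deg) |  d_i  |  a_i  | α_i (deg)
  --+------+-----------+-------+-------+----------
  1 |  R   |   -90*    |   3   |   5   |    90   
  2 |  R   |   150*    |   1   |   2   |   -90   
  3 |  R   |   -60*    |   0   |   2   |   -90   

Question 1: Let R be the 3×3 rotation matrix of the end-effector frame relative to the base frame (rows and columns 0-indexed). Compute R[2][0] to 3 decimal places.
End-effector x-axis (col 0 of R) = (-0.8660,0.4330,0.2500)
R[2][0] = 0.2500

0.250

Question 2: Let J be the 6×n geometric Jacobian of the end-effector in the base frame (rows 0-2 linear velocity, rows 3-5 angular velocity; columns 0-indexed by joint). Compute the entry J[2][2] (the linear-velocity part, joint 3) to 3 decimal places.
axis z_2 = (-0.0000,0.5000,-0.8660); lever o_n−o_2 = (-1.7321,0.8660,0.5000)
cross product → J_v[:, 2] = (1.0000,1.5000,0.8660)
J_ω[:, 2] = z_2
entry J[2][2] = 0.8660

0.866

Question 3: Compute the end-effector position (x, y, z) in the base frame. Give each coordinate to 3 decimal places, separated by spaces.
-2.732 -2.402 4.500

after link 1: o_1 = (0.0000, -5.0000, 3.0000)
after link 2: o_2 = (-1.0000, -3.2679, 4.0000)
after link 3: o_3 = (-2.7321, -2.4019, 4.5000)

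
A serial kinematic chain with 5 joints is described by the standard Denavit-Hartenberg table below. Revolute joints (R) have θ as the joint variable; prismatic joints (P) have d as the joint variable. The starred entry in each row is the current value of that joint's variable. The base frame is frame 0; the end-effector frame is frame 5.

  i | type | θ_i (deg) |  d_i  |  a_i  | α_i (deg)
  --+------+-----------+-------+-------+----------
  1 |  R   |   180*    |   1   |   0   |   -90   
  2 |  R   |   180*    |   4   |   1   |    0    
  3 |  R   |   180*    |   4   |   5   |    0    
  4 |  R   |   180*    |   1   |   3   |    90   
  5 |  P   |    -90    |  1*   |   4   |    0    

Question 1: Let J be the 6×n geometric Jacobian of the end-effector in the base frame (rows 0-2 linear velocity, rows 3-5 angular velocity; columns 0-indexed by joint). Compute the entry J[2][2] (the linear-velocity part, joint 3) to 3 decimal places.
axis z_2 = (-0.0000,-1.0000,0.0000); lever o_n−o_2 = (-2.0000,-1.0000,-1.0000)
cross product → J_v[:, 2] = (1.0000,-0.0000,-2.0000)
J_ω[:, 2] = z_2
entry J[2][2] = -2.0000

-2.000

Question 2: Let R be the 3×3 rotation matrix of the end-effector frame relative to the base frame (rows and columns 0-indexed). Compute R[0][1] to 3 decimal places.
1.000

End-effector y-axis (col 1 of R) = (1.0000,-0.0000,-0.0000)
R[0][1] = 1.0000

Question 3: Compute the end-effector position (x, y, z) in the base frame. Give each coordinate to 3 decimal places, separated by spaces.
-1.000 -5.000 0.000

after link 1: o_1 = (0.0000, 0.0000, 1.0000)
after link 2: o_2 = (1.0000, -4.0000, 1.0000)
after link 3: o_3 = (-4.0000, -8.0000, 1.0000)
after link 4: o_4 = (-1.0000, -9.0000, 1.0000)
after link 5: o_5 = (-1.0000, -5.0000, 0.0000)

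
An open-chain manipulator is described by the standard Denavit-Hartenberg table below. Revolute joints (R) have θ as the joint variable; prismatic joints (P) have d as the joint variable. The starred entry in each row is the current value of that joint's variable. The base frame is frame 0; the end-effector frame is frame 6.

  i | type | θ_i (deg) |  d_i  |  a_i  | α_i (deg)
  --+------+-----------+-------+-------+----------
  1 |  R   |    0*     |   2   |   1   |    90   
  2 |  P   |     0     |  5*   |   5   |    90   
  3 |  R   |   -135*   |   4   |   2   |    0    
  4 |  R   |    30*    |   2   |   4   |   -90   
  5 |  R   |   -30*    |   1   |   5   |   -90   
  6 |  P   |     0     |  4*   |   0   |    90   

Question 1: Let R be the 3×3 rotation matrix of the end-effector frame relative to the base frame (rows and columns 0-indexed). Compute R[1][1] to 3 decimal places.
0.483

End-effector y-axis (col 1 of R) = (-0.1294,0.4830,0.8660)
R[1][1] = 0.4830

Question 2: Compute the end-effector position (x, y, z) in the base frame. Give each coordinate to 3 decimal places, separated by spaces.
after link 1: o_1 = (1.0000, 0.0000, 2.0000)
after link 2: o_2 = (6.0000, -5.0000, 2.0000)
after link 3: o_3 = (4.5858, -3.5858, -2.0000)
after link 4: o_4 = (3.5505, 0.2779, -4.0000)
after link 5: o_5 = (3.3957, 4.7193, -6.5000)
after link 6: o_6 = (2.8781, 6.6512, -3.0359)

2.878 6.651 -3.036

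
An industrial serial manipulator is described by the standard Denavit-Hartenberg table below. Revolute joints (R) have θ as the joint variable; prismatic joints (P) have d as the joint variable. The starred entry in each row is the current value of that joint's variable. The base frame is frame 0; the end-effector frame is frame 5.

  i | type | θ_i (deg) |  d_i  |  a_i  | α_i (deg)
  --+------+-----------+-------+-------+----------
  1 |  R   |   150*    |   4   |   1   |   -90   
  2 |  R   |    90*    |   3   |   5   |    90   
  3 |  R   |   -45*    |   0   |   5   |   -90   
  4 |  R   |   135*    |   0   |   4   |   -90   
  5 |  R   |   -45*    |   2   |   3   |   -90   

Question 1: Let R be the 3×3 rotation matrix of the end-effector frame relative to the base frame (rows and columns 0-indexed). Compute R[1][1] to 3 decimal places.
End-effector y-axis (col 1 of R) = (0.8624,0.0795,-0.5000)
R[1][1] = 0.0795

0.079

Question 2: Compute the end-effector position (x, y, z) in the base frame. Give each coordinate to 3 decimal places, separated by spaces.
-0.855 -5.309 -1.975

after link 1: o_1 = (-0.8660, 0.5000, 4.0000)
after link 2: o_2 = (-2.3660, -2.0981, -1.0000)
after link 3: o_3 = (-0.5983, 0.9638, -4.5355)
after link 4: o_4 = (0.8512, -2.1825, -2.5355)
after link 5: o_5 = (-0.8548, -5.3090, -1.9749)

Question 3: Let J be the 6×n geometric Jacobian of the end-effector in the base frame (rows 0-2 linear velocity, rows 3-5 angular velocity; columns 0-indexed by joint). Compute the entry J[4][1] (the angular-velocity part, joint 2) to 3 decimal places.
axis z_1 = (-0.5000,-0.8660,0.0000); lever o_n−o_1 = (0.0112,-5.8090,-5.9749)
cross product → J_v[:, 1] = (5.1744,-2.9874,2.9142)
J_ω[:, 1] = z_1
entry J[4][1] = -0.8660

-0.866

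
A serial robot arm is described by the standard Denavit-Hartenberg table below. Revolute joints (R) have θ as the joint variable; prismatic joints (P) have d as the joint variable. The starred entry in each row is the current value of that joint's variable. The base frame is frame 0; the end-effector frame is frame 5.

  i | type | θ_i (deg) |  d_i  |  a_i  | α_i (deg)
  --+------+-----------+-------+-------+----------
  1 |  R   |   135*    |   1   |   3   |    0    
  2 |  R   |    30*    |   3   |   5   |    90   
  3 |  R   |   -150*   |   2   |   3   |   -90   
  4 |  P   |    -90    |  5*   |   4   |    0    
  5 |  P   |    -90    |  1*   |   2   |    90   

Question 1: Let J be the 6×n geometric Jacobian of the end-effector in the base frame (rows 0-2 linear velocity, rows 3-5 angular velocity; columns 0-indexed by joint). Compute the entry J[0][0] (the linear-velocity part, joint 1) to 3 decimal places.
-9.763

axis z_0 = ẑ; lever o_n−o_0 = (-7.4593,9.7633,-1.6962)
cross product → J_v[:, 0] = (-9.7633,-7.4593,0.0000)
J_ω[:, 0] = z_0
entry J[0][0] = -9.7633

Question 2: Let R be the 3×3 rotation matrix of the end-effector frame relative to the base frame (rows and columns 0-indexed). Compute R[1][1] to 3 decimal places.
0.129

End-effector y-axis (col 1 of R) = (-0.4830,0.1294,-0.8660)
R[1][1] = 0.1294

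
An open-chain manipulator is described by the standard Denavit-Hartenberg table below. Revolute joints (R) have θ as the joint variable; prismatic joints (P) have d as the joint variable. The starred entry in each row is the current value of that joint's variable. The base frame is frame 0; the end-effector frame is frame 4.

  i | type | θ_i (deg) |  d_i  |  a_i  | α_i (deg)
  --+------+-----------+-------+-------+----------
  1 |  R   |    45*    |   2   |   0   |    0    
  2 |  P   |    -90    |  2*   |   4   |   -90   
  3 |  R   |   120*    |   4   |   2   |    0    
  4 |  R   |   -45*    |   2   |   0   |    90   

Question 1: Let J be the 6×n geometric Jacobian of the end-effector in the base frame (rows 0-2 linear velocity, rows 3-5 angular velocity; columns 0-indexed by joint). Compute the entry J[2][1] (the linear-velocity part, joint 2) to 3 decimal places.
1.000

prismatic axis z_1 = (0.0000,0.0000,1.0000)
J_v[:, 1] = z_1; J_ω[:, 1] = (0,0,0)
entry J[2][1] = 1.0000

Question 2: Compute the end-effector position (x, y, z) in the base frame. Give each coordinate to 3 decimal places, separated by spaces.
after link 1: o_1 = (0.0000, 0.0000, 2.0000)
after link 2: o_2 = (2.8284, -2.8284, 4.0000)
after link 3: o_3 = (4.9497, 0.7071, 2.2679)
after link 4: o_4 = (6.3640, 2.1213, 2.2679)

6.364 2.121 2.268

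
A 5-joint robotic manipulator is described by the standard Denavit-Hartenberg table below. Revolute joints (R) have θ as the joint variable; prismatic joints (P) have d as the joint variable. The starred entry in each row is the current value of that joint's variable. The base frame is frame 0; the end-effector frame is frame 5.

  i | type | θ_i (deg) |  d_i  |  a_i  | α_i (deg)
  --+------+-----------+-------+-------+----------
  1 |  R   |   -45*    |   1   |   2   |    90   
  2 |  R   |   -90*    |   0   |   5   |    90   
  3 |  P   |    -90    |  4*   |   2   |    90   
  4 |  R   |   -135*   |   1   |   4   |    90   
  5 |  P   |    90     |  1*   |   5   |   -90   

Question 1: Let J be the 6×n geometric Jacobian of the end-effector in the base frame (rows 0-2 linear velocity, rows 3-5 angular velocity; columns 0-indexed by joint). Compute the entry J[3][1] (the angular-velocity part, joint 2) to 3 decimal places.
axis z_1 = (-0.7071,-0.7071,0.0000); lever o_n−o_1 = (-2.4142,0.2426,1.0000)
cross product → J_v[:, 1] = (-0.7071,0.7071,-1.8787)
J_ω[:, 1] = z_1
entry J[3][1] = -0.7071

-0.707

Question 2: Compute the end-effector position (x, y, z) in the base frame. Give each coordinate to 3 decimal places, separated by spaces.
-1.000 -1.172 2.000

after link 1: o_1 = (1.4142, -1.4142, 1.0000)
after link 2: o_2 = (1.4142, -1.4142, -4.0000)
after link 3: o_3 = (-0.0000, 2.8284, -4.0000)
after link 4: o_4 = (0.0000, -1.1716, -3.0000)
after link 5: o_5 = (-1.0000, -1.1716, 2.0000)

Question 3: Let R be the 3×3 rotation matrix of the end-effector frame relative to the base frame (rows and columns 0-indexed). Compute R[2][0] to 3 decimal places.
End-effector x-axis (col 0 of R) = (0.0000,0.0000,1.0000)
R[2][0] = 1.0000

1.000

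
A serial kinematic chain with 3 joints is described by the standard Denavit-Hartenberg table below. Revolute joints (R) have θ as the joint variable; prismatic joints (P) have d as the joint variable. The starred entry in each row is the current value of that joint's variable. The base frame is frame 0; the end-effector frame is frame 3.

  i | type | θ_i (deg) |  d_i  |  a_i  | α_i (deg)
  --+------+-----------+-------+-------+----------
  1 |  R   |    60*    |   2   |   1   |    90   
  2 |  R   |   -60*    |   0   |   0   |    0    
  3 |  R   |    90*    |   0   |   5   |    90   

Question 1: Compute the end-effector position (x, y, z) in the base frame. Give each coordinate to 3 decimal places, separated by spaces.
2.665 4.616 4.500

after link 1: o_1 = (0.5000, 0.8660, 2.0000)
after link 2: o_2 = (0.5000, 0.8660, 2.0000)
after link 3: o_3 = (2.6651, 4.6160, 4.5000)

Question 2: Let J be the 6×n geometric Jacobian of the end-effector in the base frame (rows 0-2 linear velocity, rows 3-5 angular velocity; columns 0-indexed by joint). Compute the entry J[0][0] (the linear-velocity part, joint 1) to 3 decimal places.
-4.616

axis z_0 = ẑ; lever o_n−o_0 = (2.6651,4.6160,4.5000)
cross product → J_v[:, 0] = (-4.6160,2.6651,0.0000)
J_ω[:, 0] = z_0
entry J[0][0] = -4.6160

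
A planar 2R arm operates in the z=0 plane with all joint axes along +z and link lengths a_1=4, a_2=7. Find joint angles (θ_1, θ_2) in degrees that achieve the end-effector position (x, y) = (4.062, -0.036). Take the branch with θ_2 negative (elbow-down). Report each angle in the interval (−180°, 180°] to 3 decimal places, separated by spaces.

120.003 -150.003

cos θ_2 = (16.5011−4²−7²)/(2·4·7) = -0.8661; θ_2 = -150.0029° (elbow-down)
β = atan2(-0.0360,4.0620) = -0.5078°; ψ = atan2(-3.4997,-2.0624) = -120.5107°
θ_1 = β − ψ = 120.0030°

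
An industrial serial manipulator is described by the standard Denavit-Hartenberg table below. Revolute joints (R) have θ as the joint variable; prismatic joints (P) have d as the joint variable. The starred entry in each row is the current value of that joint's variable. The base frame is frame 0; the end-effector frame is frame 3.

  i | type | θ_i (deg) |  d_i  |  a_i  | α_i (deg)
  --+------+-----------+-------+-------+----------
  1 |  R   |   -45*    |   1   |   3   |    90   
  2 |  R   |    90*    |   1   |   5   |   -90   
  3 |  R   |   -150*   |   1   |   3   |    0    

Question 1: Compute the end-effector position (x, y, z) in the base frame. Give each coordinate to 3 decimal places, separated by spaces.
after link 1: o_1 = (2.1213, -2.1213, 1.0000)
after link 2: o_2 = (1.4142, -2.8284, 6.0000)
after link 3: o_3 = (-0.3536, -3.1820, 3.4019)

-0.354 -3.182 3.402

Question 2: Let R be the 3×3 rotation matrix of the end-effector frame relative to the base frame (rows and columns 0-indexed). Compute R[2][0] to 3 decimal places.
End-effector x-axis (col 0 of R) = (-0.3536,-0.3536,-0.8660)
R[2][0] = -0.8660

-0.866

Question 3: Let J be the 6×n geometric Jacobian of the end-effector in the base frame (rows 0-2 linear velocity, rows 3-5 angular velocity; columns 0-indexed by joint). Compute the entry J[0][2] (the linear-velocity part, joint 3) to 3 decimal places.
axis z_2 = (-0.7071,0.7071,0.0000); lever o_n−o_2 = (-1.7678,-0.3536,-2.5981)
cross product → J_v[:, 2] = (-1.8371,-1.8371,1.5000)
J_ω[:, 2] = z_2
entry J[0][2] = -1.8371

-1.837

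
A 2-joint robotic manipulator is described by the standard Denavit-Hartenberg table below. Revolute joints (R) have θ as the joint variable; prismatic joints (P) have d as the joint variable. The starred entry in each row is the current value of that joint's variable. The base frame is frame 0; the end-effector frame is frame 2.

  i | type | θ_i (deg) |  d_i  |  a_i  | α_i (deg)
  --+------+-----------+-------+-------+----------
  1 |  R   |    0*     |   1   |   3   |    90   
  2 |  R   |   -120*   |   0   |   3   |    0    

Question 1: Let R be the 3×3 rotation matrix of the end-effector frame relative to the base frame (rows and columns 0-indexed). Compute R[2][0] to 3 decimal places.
-0.866

End-effector x-axis (col 0 of R) = (-0.5000,-0.0000,-0.8660)
R[2][0] = -0.8660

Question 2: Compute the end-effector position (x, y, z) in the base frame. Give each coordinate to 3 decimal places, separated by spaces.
1.500 -0.000 -1.598

after link 1: o_1 = (3.0000, 0.0000, 1.0000)
after link 2: o_2 = (1.5000, -0.0000, -1.5981)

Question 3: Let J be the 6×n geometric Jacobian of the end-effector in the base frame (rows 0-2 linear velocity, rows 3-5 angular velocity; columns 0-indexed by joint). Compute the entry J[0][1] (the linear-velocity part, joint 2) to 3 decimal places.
2.598

axis z_1 = (0.0000,-1.0000,0.0000); lever o_n−o_1 = (-1.5000,-0.0000,-2.5981)
cross product → J_v[:, 1] = (2.5981,-0.0000,-1.5000)
J_ω[:, 1] = z_1
entry J[0][1] = 2.5981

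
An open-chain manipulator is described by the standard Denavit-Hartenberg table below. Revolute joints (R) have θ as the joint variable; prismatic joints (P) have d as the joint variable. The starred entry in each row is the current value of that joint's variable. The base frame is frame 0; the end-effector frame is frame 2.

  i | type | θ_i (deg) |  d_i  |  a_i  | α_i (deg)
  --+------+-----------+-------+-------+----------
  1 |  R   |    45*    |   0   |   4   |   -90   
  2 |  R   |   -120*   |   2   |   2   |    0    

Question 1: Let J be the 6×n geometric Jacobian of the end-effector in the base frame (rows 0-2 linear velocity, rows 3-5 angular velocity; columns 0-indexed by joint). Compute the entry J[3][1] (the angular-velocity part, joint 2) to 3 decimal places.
axis z_1 = (-0.7071,0.7071,0.0000); lever o_n−o_1 = (-2.1213,0.7071,1.7321)
cross product → J_v[:, 1] = (1.2247,1.2247,1.0000)
J_ω[:, 1] = z_1
entry J[3][1] = -0.7071

-0.707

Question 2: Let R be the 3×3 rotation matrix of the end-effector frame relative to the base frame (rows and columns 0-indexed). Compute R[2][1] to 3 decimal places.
0.500

End-effector y-axis (col 1 of R) = (0.6124,0.6124,0.5000)
R[2][1] = 0.5000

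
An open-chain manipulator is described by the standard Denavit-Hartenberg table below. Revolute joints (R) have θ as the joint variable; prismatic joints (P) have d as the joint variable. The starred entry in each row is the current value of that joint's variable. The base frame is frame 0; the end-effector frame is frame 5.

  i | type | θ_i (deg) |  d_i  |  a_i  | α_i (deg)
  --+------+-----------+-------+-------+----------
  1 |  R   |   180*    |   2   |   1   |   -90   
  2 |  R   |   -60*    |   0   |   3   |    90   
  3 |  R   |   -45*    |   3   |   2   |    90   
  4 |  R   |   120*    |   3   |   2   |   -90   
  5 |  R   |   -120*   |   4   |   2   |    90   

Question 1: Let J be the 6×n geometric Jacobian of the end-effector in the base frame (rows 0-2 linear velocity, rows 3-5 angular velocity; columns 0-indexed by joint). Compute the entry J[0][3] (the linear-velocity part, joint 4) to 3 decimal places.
-3.834

axis z_3 = (0.3536,0.7071,-0.6124); lever o_n−o_3 = (2.0925,0.5430,-5.8923)
cross product → J_v[:, 3] = (-3.8339,0.8018,-1.2876)
J_ω[:, 3] = z_3
entry J[0][3] = -3.8339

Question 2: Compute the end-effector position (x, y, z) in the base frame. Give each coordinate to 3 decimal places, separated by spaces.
after link 1: o_1 = (-1.0000, 0.0000, 2.0000)
after link 2: o_2 = (-2.5000, 0.0000, 4.5981)
after link 3: o_3 = (-0.6090, 1.4142, 7.3228)
after link 4: o_4 = (2.3052, 2.8284, 5.7394)
after link 5: o_5 = (1.4835, 1.9572, 1.4305)

1.483 1.957 1.431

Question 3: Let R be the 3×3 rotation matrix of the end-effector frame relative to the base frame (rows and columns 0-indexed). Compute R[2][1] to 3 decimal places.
End-effector y-axis (col 1 of R) = (-0.1268,-0.6124,-0.7803)
R[2][1] = -0.7803

-0.780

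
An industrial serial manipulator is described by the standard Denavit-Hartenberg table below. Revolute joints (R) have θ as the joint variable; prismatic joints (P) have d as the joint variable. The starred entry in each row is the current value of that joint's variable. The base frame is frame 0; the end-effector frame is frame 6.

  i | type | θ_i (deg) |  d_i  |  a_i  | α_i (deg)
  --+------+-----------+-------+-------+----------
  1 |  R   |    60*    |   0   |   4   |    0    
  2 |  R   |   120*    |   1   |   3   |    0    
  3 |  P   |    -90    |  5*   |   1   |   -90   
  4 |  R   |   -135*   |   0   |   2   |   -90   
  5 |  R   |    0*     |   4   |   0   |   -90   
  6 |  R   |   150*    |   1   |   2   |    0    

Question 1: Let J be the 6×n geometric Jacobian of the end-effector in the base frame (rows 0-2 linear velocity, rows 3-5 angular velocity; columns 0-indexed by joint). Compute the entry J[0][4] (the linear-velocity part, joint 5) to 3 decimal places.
-1.732

axis z_4 = (0.0000,0.7071,0.7071); lever o_n−o_4 = (1.0000,3.3461,0.8966)
cross product → J_v[:, 4] = (-1.7321,0.7071,-0.7071)
J_ω[:, 4] = z_4
entry J[0][4] = -1.7321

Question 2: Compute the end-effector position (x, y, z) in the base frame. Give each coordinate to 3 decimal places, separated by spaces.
after link 1: o_1 = (2.0000, 3.4641, 0.0000)
after link 2: o_2 = (-1.0000, 3.4641, 1.0000)
after link 3: o_3 = (-1.0000, 4.4641, 6.0000)
after link 4: o_4 = (-1.0000, 3.0499, 7.4142)
after link 5: o_5 = (-1.0000, 5.8783, 10.2426)
after link 6: o_6 = (0.0000, 6.3960, 8.3108)

0.000 6.396 8.311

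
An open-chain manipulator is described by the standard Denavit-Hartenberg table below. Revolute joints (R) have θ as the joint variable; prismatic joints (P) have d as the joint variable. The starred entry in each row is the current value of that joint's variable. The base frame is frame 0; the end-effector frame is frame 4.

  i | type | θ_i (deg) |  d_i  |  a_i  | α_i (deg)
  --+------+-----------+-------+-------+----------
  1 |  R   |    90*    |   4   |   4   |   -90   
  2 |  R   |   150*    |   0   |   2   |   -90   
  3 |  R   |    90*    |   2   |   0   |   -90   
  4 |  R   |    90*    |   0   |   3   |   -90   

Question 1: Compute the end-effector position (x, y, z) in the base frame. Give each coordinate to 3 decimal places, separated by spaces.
after link 1: o_1 = (0.0000, 4.0000, 4.0000)
after link 2: o_2 = (0.0000, 2.2679, 3.0000)
after link 3: o_3 = (0.0000, 1.2679, 4.7321)
after link 4: o_4 = (0.0000, 2.7679, 2.1340)

0.000 2.768 2.134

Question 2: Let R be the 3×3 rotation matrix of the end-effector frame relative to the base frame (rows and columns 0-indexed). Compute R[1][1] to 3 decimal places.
-0.866

End-effector y-axis (col 1 of R) = (-0.0000,-0.8660,-0.5000)
R[1][1] = -0.8660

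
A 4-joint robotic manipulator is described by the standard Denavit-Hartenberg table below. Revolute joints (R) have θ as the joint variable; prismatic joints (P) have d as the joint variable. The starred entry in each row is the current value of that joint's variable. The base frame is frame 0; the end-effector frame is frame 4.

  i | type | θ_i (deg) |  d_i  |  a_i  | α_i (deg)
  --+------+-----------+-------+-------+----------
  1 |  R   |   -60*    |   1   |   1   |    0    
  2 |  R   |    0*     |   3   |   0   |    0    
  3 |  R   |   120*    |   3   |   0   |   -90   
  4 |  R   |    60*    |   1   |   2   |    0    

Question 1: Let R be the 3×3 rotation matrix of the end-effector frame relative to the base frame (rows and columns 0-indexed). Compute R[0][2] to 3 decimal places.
End-effector z-axis (col 2 of R) = (-0.8660,0.5000,0.0000)
R[0][2] = -0.8660

-0.866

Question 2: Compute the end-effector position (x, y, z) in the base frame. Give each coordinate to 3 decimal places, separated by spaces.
0.134 0.500 5.268

after link 1: o_1 = (0.5000, -0.8660, 1.0000)
after link 2: o_2 = (0.5000, -0.8660, 4.0000)
after link 3: o_3 = (0.5000, -0.8660, 7.0000)
after link 4: o_4 = (0.1340, 0.5000, 5.2679)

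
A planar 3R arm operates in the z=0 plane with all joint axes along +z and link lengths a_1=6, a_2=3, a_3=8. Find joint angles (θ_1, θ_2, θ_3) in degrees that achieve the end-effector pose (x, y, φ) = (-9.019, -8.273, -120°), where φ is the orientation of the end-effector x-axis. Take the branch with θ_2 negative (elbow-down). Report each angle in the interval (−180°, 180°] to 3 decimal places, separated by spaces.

wrist centre = target − a_3·(cos φ, sin φ) = (-5.0190, -1.3448)
cos θ_2 = (26.9988−6²−3²)/(2·6·3) = -0.5000; θ_2 = -120.0021° (elbow-down)
β = atan2(-1.3448,-5.0190) = -165.0004°; ψ = atan2(-2.5980,4.4999) = -30.0000°
θ_1 = β − ψ = -135.0004°
θ_3 = φ − θ_1 − θ_2 = 135.0026° (wrapped to (-180°,180°])

-135.000 -120.002 135.003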